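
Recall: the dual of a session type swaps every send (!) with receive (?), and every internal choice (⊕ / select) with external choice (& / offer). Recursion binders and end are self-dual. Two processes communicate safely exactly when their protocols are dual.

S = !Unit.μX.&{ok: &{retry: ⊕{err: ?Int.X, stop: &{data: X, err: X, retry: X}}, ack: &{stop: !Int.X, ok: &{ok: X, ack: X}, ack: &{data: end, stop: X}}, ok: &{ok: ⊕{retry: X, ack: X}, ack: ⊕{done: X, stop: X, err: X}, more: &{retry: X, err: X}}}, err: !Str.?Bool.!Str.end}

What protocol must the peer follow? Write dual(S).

!Unit → ?Unit
  μX → μX  (rec unchanged)
    &{ok,err} → ⊕{ok,err}  (&→⊕)
      case ok:
        &{retry,ack,ok} → ⊕{retry,ack,ok}  (&→⊕)
          case retry:
            ⊕{err,stop} → &{err,stop}  (internal→external)
              case err:
                ?Int → !Int
                  X self-dual
              case stop:
                &{data,err,retry} → ⊕{data,err,retry}  (&→⊕)
                  case data:
                    X self-dual
                  case err:
                    X self-dual
                  case retry:
                    X self-dual
          case ack:
            &{stop,ok,ack} → ⊕{stop,ok,ack}  (&→⊕)
              case stop:
                !Int → ?Int
                  X self-dual
              case ok:
                &{ok,ack} → ⊕{ok,ack}  (&→⊕)
                  case ok:
                    X self-dual
                  case ack:
                    X self-dual
              case ack:
                &{data,stop} → ⊕{data,stop}  (&→⊕)
                  case data:
                    end self-dual
                  case stop:
                    X self-dual
          case ok:
            &{ok,ack,more} → ⊕{ok,ack,more}  (&→⊕)
              case ok:
                ⊕{retry,ack} → &{retry,ack}  (internal→external)
                  case retry:
                    X self-dual
                  case ack:
                    X self-dual
              case ack:
                ⊕{done,stop,err} → &{done,stop,err}  (internal→external)
                  case done:
                    X self-dual
                  case stop:
                    X self-dual
                  case err:
                    X self-dual
              case more:
                &{retry,err} → ⊕{retry,err}  (&→⊕)
                  case retry:
                    X self-dual
                  case err:
                    X self-dual
      case err:
        !Str → ?Str
          ?Bool → !Bool
            !Str → ?Str
              end self-dual

?Unit.μX.⊕{ok: ⊕{retry: &{err: !Int.X, stop: ⊕{data: X, err: X, retry: X}}, ack: ⊕{stop: ?Int.X, ok: ⊕{ok: X, ack: X}, ack: ⊕{data: end, stop: X}}, ok: ⊕{ok: &{retry: X, ack: X}, ack: &{done: X, stop: X, err: X}, more: ⊕{retry: X, err: X}}}, err: ?Str.!Bool.?Str.end}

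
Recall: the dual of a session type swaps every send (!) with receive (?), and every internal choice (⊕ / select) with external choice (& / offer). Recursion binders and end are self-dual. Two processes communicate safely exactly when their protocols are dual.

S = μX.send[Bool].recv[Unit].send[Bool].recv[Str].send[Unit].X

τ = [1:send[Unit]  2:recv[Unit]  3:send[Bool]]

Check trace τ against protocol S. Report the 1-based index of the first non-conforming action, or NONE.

[1] got send[Unit], protocol expects send[Bool]  ✗

1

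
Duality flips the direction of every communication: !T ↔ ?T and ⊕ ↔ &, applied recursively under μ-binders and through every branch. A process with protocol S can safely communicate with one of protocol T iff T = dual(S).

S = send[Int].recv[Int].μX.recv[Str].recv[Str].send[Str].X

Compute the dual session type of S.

recv[Int].send[Int].μX.send[Str].send[Str].recv[Str].X

send[Int] → recv[Int]
  recv[Int] → send[Int]
    μX → μX  (μ self-dual)
      recv[Str] → send[Str]
        recv[Str] → send[Str]
          send[Str] → recv[Str]
            X self-dual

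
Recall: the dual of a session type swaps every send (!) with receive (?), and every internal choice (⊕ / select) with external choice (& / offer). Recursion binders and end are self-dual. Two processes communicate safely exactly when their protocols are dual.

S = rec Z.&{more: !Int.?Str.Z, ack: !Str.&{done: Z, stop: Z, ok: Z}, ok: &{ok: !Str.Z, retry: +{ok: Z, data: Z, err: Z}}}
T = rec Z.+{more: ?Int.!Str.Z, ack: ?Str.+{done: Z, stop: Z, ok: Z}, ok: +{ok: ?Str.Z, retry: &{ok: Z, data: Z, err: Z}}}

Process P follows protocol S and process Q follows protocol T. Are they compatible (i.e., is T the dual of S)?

rec Z ‖ rec Z  match (binder kept)
  &{more,ack,ok} ‖ +{more,ack,ok}  match same labels
    [more]
      !Int ‖ ?Int  match
        ?Str ‖ !Str  match
          Z ‖ Z  match
    [ack]
      !Str ‖ ?Str  match
        &{done,stop,ok} ‖ +{done,stop,ok}  match same labels
          [done]
            Z ‖ Z  match
          [stop]
            Z ‖ Z  match
          [ok]
            Z ‖ Z  match
    [ok]
      &{ok,retry} ‖ +{ok,retry}  match same labels
        [ok]
          !Str ‖ ?Str  match
            Z ‖ Z  match
        [retry]
          +{ok,data,err} ‖ &{ok,data,err}  match same labels
            [ok]
              Z ‖ Z  match
            [data]
              Z ‖ Z  match
            [err]
              Z ‖ Z  match

YES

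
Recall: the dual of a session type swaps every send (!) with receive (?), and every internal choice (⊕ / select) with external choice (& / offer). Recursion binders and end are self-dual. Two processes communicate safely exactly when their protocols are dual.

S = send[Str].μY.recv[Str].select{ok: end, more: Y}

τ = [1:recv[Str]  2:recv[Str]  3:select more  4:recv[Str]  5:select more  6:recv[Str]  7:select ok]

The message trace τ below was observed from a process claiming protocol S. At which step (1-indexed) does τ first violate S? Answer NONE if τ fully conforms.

@1 got recv[Str], protocol expects send[Str]  ✗

1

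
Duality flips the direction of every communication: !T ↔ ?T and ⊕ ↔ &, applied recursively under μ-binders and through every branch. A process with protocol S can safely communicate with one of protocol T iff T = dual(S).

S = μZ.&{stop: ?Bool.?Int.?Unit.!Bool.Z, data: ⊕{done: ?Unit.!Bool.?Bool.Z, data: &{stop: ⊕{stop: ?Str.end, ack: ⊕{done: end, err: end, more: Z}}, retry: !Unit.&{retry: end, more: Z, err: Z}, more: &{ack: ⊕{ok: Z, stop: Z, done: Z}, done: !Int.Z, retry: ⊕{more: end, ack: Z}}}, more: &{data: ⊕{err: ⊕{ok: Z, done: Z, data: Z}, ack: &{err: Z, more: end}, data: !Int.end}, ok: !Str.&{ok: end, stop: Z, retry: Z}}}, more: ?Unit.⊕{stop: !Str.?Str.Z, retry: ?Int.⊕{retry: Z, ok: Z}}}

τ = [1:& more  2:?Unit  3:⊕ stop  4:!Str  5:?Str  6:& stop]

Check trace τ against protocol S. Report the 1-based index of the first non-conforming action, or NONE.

NONE

[1] & more  ✓  state: ?Unit.⊕{stop: !Str.?Str.μZ.…, retry: ?Int.⊕{retry: μZ.…, ok: μZ.…}}
[2] ?Unit  ✓  state: ⊕{stop: !Str.?Str.μZ.…, retry: ?Int.⊕{retry: μZ.…, ok: μZ.…}}
[3] ⊕ stop  ✓  state: !Str.?Str.μZ.…
[4] !Str  ✓  state: ?Str.μZ.…
[5] ?Str  ✓  state: μZ.…
[6] & stop  ✓  state: ?Bool.?Int.?Unit.!Bool.μZ.…
τ conforms to S (length 6)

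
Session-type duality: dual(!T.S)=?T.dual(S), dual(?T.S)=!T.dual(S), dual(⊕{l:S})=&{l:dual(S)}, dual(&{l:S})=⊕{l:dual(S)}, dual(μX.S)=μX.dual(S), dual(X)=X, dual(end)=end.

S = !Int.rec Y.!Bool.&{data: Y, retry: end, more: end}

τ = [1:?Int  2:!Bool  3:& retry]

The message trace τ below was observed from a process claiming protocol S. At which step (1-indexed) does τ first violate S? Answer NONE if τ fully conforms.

1

@1 got ?Int, protocol expects !Int  ✗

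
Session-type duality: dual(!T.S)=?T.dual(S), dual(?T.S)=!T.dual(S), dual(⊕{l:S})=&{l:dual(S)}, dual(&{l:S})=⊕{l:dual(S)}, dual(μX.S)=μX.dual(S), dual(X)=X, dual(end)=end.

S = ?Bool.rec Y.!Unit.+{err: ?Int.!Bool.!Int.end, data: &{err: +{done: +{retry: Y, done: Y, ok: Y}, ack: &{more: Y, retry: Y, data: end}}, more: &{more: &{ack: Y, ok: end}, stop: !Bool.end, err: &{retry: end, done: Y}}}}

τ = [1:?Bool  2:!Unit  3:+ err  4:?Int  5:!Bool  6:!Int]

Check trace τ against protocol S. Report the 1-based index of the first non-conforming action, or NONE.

@1 ?Bool  ok  now at rec Y.…
@2 !Unit  ok  now at +{err: ?Int.!Bool.!Int.end, data: &{err: +{done: +{retry: rec Y.…, done: rec Y.…, ok: rec Y.…}, ack: &{more: rec Y.…, retry: rec Y.…, data: end}}, more: &{more: &{ack: rec Y.…, ok: end}, stop: !Bool.end, err: &{retry: end, done: rec Y.…}}}}
@3 + err  ok  now at ?Int.!Bool.!Int.end
@4 ?Int  ok  now at !Bool.!Int.end
@5 !Bool  ok  now at !Int.end
@6 !Int  ok  now at end
τ conforms to S (length 6)

NONE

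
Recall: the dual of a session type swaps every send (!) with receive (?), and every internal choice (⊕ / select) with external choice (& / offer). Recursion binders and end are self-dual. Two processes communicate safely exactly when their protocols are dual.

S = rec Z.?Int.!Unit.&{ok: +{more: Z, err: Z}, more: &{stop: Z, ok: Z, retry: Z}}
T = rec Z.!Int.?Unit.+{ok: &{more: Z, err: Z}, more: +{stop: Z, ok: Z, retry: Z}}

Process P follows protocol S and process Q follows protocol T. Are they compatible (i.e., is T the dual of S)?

rec Z | rec Z  match (binder kept)
  ?Int | !Int  match
    !Unit | ?Unit  match
      &{ok,more} | +{ok,more}  match same labels
        [ok]
          +{more,err} | &{more,err}  match same labels
            [more]
              Z | Z  match
            [err]
              Z | Z  match
        [more]
          &{stop,ok,retry} | +{stop,ok,retry}  match same labels
            [stop]
              Z | Z  match
            [ok]
              Z | Z  match
            [retry]
              Z | Z  match

YES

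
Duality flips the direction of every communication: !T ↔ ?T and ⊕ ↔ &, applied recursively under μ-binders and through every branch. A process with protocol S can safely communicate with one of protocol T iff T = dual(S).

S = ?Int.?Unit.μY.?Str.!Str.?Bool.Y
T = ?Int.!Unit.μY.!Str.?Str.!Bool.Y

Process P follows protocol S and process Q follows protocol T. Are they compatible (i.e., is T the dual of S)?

?Int ‖ ?Int  ✗ same direction on both sides — not dual

NO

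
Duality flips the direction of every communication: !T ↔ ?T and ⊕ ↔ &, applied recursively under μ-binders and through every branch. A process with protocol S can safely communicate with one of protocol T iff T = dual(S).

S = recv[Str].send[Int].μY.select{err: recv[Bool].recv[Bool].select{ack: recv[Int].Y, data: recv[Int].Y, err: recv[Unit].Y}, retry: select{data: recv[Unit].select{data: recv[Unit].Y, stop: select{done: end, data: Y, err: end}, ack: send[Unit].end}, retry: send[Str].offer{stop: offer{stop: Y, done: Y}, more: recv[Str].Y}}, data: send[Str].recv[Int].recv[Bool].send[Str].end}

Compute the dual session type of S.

recv[Str] ↦ send[Str]
  send[Int] ↦ recv[Int]
    μY ↦ μY  (μ self-dual)
      select{err,retry,data} ↦ offer{err,retry,data}  (select→offer)
        case err:
          recv[Bool] ↦ send[Bool]
            recv[Bool] ↦ send[Bool]
              select{ack,data,err} ↦ offer{ack,data,err}  (select→offer)
                case ack:
                  recv[Int] ↦ send[Int]
                    Y self-dual
                case data:
                  recv[Int] ↦ send[Int]
                    Y self-dual
                case err:
                  recv[Unit] ↦ send[Unit]
                    Y self-dual
        case retry:
          select{data,retry} ↦ offer{data,retry}  (select→offer)
            case data:
              recv[Unit] ↦ send[Unit]
                select{data,stop,ack} ↦ offer{data,stop,ack}  (select→offer)
                  case data:
                    recv[Unit] ↦ send[Unit]
                      Y self-dual
                  case stop:
                    select{done,data,err} ↦ offer{done,data,err}  (select→offer)
                      case done:
                        end self-dual
                      case data:
                        Y self-dual
                      case err:
                        end self-dual
                  case ack:
                    send[Unit] ↦ recv[Unit]
                      end self-dual
            case retry:
              send[Str] ↦ recv[Str]
                offer{stop,more} ↦ select{stop,more}  (&→⊕)
                  case stop:
                    offer{stop,done} ↦ select{stop,done}  (&→⊕)
                      case stop:
                        Y self-dual
                      case done:
                        Y self-dual
                  case more:
                    recv[Str] ↦ send[Str]
                      Y self-dual
        case data:
          send[Str] ↦ recv[Str]
            recv[Int] ↦ send[Int]
              recv[Bool] ↦ send[Bool]
                send[Str] ↦ recv[Str]
                  end self-dual

send[Str].recv[Int].μY.offer{err: send[Bool].send[Bool].offer{ack: send[Int].Y, data: send[Int].Y, err: send[Unit].Y}, retry: offer{data: send[Unit].offer{data: send[Unit].Y, stop: offer{done: end, data: Y, err: end}, ack: recv[Unit].end}, retry: recv[Str].select{stop: select{stop: Y, done: Y}, more: send[Str].Y}}, data: recv[Str].send[Int].send[Bool].recv[Str].end}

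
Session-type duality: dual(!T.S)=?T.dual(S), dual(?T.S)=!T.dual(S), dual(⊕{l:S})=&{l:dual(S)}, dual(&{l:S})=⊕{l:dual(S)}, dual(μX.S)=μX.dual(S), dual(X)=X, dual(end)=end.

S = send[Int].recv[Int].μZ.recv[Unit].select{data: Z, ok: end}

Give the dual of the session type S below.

send[Int] → recv[Int]
  recv[Int] → send[Int]
    μZ → μZ  (μ self-dual)
      recv[Unit] → send[Unit]
        select{data,ok} → offer{data,ok}  (select→offer)
          • data:
            Z self-dual
          • ok:
            end self-dual

recv[Int].send[Int].μZ.send[Unit].offer{data: Z, ok: end}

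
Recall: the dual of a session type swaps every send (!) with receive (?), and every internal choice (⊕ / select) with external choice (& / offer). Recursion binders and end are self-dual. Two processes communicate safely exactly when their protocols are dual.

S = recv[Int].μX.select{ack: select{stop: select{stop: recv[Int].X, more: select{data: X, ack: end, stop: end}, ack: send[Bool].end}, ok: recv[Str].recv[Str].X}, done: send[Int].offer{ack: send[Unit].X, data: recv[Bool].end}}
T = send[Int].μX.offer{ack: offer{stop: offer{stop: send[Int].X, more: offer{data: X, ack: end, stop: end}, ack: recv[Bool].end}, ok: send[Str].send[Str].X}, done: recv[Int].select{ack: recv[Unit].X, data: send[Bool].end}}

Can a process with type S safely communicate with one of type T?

recv[Int] | send[Int]  ok
  μX | μX  ok (μ self-dual)
    select{ack,done} | offer{ack,done}  ok same labels
      [ack]
        select{stop,ok} | offer{stop,ok}  ok same labels
          [stop]
            select{stop,more,ack} | offer{stop,more,ack}  ok same labels
              [stop]
                recv[Int] | send[Int]  ok
                  X | X  ok
              [more]
                select{data,ack,stop} | offer{data,ack,stop}  ok same labels
                  [data]
                    X | X  ok
                  [ack]
                    end | end  ok
                  [stop]
                    end | end  ok
              [ack]
                send[Bool] | recv[Bool]  ok
                  end | end  ok
          [ok]
            recv[Str] | send[Str]  ok
              recv[Str] | send[Str]  ok
                X | X  ok
      [done]
        send[Int] | recv[Int]  ok
          offer{ack,data} | select{ack,data}  ok same labels
            [ack]
              send[Unit] | recv[Unit]  ok
                X | X  ok
            [data]
              recv[Bool] | send[Bool]  ok
                end | end  ok

YES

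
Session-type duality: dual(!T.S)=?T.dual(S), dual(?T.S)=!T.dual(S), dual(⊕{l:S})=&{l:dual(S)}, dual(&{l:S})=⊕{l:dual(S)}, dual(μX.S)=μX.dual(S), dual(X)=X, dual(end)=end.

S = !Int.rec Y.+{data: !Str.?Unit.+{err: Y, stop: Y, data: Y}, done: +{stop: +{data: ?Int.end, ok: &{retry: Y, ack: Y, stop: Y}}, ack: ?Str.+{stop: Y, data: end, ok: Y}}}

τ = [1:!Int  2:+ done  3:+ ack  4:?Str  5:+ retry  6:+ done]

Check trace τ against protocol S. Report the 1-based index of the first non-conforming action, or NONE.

5

@1 !Int  match  state: rec Y.…
@2 + done  match  state: +{stop: +{data: ?Int.end, ok: &{retry: rec Y.…, ack: rec Y.…, stop: rec Y.…}}, ack: ?Str.+{stop: rec Y.…, data: end, ok: rec Y.…}}
@3 + ack  match  state: ?Str.+{stop: rec Y.…, data: end, ok: rec Y.…}
@4 ?Str  match  state: +{stop: rec Y.…, data: end, ok: rec Y.…}
@5 got + retry, protocol expects + stop or + data or + ok  ✗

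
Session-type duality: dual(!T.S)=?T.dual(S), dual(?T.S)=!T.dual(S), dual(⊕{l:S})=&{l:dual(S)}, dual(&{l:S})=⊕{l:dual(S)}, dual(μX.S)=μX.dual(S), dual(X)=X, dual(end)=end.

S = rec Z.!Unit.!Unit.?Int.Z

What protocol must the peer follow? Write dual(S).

rec Z ↦ rec Z  (rec unchanged)
  !Unit ↦ ?Unit
    !Unit ↦ ?Unit
      ?Int ↦ !Int
        dual(Z) = Z

rec Z.?Unit.?Unit.!Int.Z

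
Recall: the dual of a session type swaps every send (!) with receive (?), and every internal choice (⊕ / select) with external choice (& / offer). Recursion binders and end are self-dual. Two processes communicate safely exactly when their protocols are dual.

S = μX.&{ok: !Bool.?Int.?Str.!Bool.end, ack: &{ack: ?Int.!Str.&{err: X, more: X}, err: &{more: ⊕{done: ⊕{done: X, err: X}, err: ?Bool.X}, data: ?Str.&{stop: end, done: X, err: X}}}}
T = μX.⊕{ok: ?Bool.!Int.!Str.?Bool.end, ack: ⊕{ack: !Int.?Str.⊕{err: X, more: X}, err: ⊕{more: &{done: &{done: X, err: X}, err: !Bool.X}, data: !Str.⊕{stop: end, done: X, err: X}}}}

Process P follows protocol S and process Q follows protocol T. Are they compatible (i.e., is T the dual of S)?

YES

μX vs μX  ✓ (binder kept)
  &{ok,ack} vs ⊕{ok,ack}  ✓ same labels
    case ok:
      !Bool vs ?Bool  ✓
        ?Int vs !Int  ✓
          ?Str vs !Str  ✓
            !Bool vs ?Bool  ✓
              end vs end  ✓
    case ack:
      &{ack,err} vs ⊕{ack,err}  ✓ same labels
        case ack:
          ?Int vs !Int  ✓
            !Str vs ?Str  ✓
              &{err,more} vs ⊕{err,more}  ✓ same labels
                case err:
                  X vs X  ✓
                case more:
                  X vs X  ✓
        case err:
          &{more,data} vs ⊕{more,data}  ✓ same labels
            case more:
              ⊕{done,err} vs &{done,err}  ✓ same labels
                case done:
                  ⊕{done,err} vs &{done,err}  ✓ same labels
                    case done:
                      X vs X  ✓
                    case err:
                      X vs X  ✓
                case err:
                  ?Bool vs !Bool  ✓
                    X vs X  ✓
            case data:
              ?Str vs !Str  ✓
                &{stop,done,err} vs ⊕{stop,done,err}  ✓ same labels
                  case stop:
                    end vs end  ✓
                  case done:
                    X vs X  ✓
                  case err:
                    X vs X  ✓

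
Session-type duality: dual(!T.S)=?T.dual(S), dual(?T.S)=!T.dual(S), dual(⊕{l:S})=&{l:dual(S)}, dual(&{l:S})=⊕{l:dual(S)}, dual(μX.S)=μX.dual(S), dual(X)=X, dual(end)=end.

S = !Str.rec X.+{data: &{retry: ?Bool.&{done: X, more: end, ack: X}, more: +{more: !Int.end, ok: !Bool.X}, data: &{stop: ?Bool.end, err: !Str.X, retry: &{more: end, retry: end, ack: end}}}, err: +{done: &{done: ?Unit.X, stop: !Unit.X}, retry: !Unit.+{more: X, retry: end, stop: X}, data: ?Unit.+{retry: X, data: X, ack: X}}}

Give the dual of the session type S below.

!Str = ?Str
  rec X = rec X  (binder kept)
    +{data,err} = &{data,err}  (⊕→&)
      case data:
        &{retry,more,data} = +{retry,more,data}  (offer→select)
          case retry:
            ?Bool = !Bool
              &{done,more,ack} = +{done,more,ack}  (offer→select)
                case done:
                  dual(X) = X
                case more:
                  dual(end) = end
                case ack:
                  dual(X) = X
          case more:
            +{more,ok} = &{more,ok}  (⊕→&)
              case more:
                !Int = ?Int
                  dual(end) = end
              case ok:
                !Bool = ?Bool
                  dual(X) = X
          case data:
            &{stop,err,retry} = +{stop,err,retry}  (offer→select)
              case stop:
                ?Bool = !Bool
                  dual(end) = end
              case err:
                !Str = ?Str
                  dual(X) = X
              case retry:
                &{more,retry,ack} = +{more,retry,ack}  (offer→select)
                  case more:
                    dual(end) = end
                  case retry:
                    dual(end) = end
                  case ack:
                    dual(end) = end
      case err:
        +{done,retry,data} = &{done,retry,data}  (⊕→&)
          case done:
            &{done,stop} = +{done,stop}  (offer→select)
              case done:
                ?Unit = !Unit
                  dual(X) = X
              case stop:
                !Unit = ?Unit
                  dual(X) = X
          case retry:
            !Unit = ?Unit
              +{more,retry,stop} = &{more,retry,stop}  (⊕→&)
                case more:
                  dual(X) = X
                case retry:
                  dual(end) = end
                case stop:
                  dual(X) = X
          case data:
            ?Unit = !Unit
              +{retry,data,ack} = &{retry,data,ack}  (⊕→&)
                case retry:
                  dual(X) = X
                case data:
                  dual(X) = X
                case ack:
                  dual(X) = X

?Str.rec X.&{data: +{retry: !Bool.+{done: X, more: end, ack: X}, more: &{more: ?Int.end, ok: ?Bool.X}, data: +{stop: !Bool.end, err: ?Str.X, retry: +{more: end, retry: end, ack: end}}}, err: &{done: +{done: !Unit.X, stop: ?Unit.X}, retry: ?Unit.&{more: X, retry: end, stop: X}, data: !Unit.&{retry: X, data: X, ack: X}}}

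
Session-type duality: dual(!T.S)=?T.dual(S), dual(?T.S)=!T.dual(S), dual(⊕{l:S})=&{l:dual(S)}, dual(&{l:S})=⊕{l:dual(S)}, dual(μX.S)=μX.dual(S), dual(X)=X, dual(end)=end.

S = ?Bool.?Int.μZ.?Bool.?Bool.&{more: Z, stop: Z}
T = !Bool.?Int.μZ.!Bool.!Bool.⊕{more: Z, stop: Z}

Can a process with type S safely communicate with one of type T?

NO

?Bool | !Bool  ✓
  ?Int | ?Int  ✗ same direction on both sides — not dual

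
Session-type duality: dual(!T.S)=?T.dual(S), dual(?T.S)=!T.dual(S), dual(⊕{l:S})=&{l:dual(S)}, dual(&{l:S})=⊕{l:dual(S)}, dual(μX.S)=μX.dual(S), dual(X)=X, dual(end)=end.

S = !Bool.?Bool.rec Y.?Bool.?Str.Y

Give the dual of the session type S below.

!Bool → ?Bool
  ?Bool → !Bool
    rec Y → rec Y  (μ self-dual)
      ?Bool → !Bool
        ?Str → !Str
          Y self-dual

?Bool.!Bool.rec Y.!Bool.!Str.Y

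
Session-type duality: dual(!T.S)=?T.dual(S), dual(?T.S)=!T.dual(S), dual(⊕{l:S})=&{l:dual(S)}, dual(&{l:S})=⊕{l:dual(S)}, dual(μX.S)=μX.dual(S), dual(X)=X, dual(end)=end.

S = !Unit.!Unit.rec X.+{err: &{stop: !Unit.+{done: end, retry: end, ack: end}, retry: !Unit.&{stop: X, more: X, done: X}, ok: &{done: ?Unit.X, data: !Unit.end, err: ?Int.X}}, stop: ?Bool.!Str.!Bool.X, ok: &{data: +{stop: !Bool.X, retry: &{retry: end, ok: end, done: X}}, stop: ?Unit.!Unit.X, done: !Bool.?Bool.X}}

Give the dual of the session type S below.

?Unit.?Unit.rec X.&{err: +{stop: ?Unit.&{done: end, retry: end, ack: end}, retry: ?Unit.+{stop: X, more: X, done: X}, ok: +{done: !Unit.X, data: ?Unit.end, err: !Int.X}}, stop: !Bool.?Str.?Bool.X, ok: +{data: &{stop: ?Bool.X, retry: +{retry: end, ok: end, done: X}}, stop: !Unit.?Unit.X, done: ?Bool.!Bool.X}}

!Unit → ?Unit
  !Unit → ?Unit
    rec X → rec X  (rec unchanged)
      +{err,stop,ok} → &{err,stop,ok}  (select→offer)
        case err:
          &{stop,retry,ok} → +{stop,retry,ok}  (offer→select)
            case stop:
              !Unit → ?Unit
                +{done,retry,ack} → &{done,retry,ack}  (select→offer)
                  case done:
                    end self-dual
                  case retry:
                    end self-dual
                  case ack:
                    end self-dual
            case retry:
              !Unit → ?Unit
                &{stop,more,done} → +{stop,more,done}  (offer→select)
                  case stop:
                    X self-dual
                  case more:
                    X self-dual
                  case done:
                    X self-dual
            case ok:
              &{done,data,err} → +{done,data,err}  (offer→select)
                case done:
                  ?Unit → !Unit
                    X self-dual
                case data:
                  !Unit → ?Unit
                    end self-dual
                case err:
                  ?Int → !Int
                    X self-dual
        case stop:
          ?Bool → !Bool
            !Str → ?Str
              !Bool → ?Bool
                X self-dual
        case ok:
          &{data,stop,done} → +{data,stop,done}  (offer→select)
            case data:
              +{stop,retry} → &{stop,retry}  (select→offer)
                case stop:
                  !Bool → ?Bool
                    X self-dual
                case retry:
                  &{retry,ok,done} → +{retry,ok,done}  (offer→select)
                    case retry:
                      end self-dual
                    case ok:
                      end self-dual
                    case done:
                      X self-dual
            case stop:
              ?Unit → !Unit
                !Unit → ?Unit
                  X self-dual
            case done:
              !Bool → ?Bool
                ?Bool → !Bool
                  X self-dual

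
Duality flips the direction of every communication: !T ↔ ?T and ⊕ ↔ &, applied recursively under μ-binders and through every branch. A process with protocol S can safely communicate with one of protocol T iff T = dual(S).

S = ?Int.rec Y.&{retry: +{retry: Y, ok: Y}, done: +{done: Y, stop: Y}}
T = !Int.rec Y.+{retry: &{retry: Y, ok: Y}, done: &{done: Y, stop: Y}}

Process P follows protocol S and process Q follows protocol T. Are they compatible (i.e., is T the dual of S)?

YES

?Int | !Int  ✓
  rec Y | rec Y  ✓ (μ self-dual)
    &{retry,done} | +{retry,done}  ✓ label sets agree
      [retry]
        +{retry,ok} | &{retry,ok}  ✓ label sets agree
          [retry]
            Y | Y  ✓
          [ok]
            Y | Y  ✓
      [done]
        +{done,stop} | &{done,stop}  ✓ label sets agree
          [done]
            Y | Y  ✓
          [stop]
            Y | Y  ✓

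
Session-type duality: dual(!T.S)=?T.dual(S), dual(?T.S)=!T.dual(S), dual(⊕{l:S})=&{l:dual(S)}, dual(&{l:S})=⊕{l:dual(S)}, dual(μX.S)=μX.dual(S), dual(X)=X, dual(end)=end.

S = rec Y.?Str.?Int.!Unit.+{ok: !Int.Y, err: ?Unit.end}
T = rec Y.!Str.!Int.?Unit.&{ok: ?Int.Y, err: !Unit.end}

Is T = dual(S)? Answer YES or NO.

rec Y | rec Y  ok (binder kept)
  ?Str | !Str  ok
    ?Int | !Int  ok
      !Unit | ?Unit  ok
        +{ok,err} | &{ok,err}  ok labels match
          • ok:
            !Int | ?Int  ok
              Y | Y  ok
          • err:
            ?Unit | !Unit  ok
              end | end  ok

YES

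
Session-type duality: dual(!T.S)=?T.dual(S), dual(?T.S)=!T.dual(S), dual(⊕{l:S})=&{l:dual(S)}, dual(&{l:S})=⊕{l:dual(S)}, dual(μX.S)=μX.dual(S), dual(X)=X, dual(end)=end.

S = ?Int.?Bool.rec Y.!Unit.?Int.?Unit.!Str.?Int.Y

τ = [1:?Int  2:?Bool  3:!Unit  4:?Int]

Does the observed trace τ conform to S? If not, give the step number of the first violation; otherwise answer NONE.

NONE

[1] ?Int  ✓  residual = ?Bool.rec Y.…
[2] ?Bool  ✓  residual = rec Y.…
[3] !Unit  ✓  residual = ?Int.?Unit.!Str.?Int.rec Y.…
[4] ?Int  ✓  residual = ?Unit.!Str.?Int.rec Y.…
τ conforms to S (length 4)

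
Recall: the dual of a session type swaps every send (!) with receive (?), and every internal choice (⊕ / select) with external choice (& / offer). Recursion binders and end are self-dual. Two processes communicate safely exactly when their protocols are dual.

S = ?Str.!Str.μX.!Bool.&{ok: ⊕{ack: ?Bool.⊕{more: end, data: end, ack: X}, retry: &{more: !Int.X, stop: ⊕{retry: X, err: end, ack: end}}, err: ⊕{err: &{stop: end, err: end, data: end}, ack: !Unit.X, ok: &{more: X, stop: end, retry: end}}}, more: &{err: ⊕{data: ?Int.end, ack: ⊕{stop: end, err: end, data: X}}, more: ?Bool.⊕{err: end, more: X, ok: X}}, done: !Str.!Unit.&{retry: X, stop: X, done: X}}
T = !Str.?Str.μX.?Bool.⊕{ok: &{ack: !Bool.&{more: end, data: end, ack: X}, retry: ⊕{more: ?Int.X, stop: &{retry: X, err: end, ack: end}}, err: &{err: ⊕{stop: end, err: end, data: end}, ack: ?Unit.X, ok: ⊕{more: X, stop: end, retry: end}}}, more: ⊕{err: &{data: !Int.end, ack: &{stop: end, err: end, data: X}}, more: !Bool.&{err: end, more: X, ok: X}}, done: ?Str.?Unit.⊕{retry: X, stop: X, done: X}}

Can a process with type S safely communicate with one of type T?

?Str vs !Str  ok
  !Str vs ?Str  ok
    μX vs μX  ok (rec unchanged)
      !Bool vs ?Bool  ok
        &{ok,more,done} vs ⊕{ok,more,done}  ok same labels
          [ok]
            ⊕{ack,retry,err} vs &{ack,retry,err}  ok same labels
              [ack]
                ?Bool vs !Bool  ok
                  ⊕{more,data,ack} vs &{more,data,ack}  ok same labels
                    [more]
                      end vs end  ok
                    [data]
                      end vs end  ok
                    [ack]
                      X vs X  ok
              [retry]
                &{more,stop} vs ⊕{more,stop}  ok same labels
                  [more]
                    !Int vs ?Int  ok
                      X vs X  ok
                  [stop]
                    ⊕{retry,err,ack} vs &{retry,err,ack}  ok same labels
                      [retry]
                        X vs X  ok
                      [err]
                        end vs end  ok
                      [ack]
                        end vs end  ok
              [err]
                ⊕{err,ack,ok} vs &{err,ack,ok}  ok same labels
                  [err]
                    &{stop,err,data} vs ⊕{stop,err,data}  ok same labels
                      [stop]
                        end vs end  ok
                      [err]
                        end vs end  ok
                      [data]
                        end vs end  ok
                  [ack]
                    !Unit vs ?Unit  ok
                      X vs X  ok
                  [ok]
                    &{more,stop,retry} vs ⊕{more,stop,retry}  ok same labels
                      [more]
                        X vs X  ok
                      [stop]
                        end vs end  ok
                      [retry]
                        end vs end  ok
          [more]
            &{err,more} vs ⊕{err,more}  ok same labels
              [err]
                ⊕{data,ack} vs &{data,ack}  ok same labels
                  [data]
                    ?Int vs !Int  ok
                      end vs end  ok
                  [ack]
                    ⊕{stop,err,data} vs &{stop,err,data}  ok same labels
                      [stop]
                        end vs end  ok
                      [err]
                        end vs end  ok
                      [data]
                        X vs X  ok
              [more]
                ?Bool vs !Bool  ok
                  ⊕{err,more,ok} vs &{err,more,ok}  ok same labels
                    [err]
                      end vs end  ok
                    [more]
                      X vs X  ok
                    [ok]
                      X vs X  ok
          [done]
            !Str vs ?Str  ok
              !Unit vs ?Unit  ok
                &{retry,stop,done} vs ⊕{retry,stop,done}  ok same labels
                  [retry]
                    X vs X  ok
                  [stop]
                    X vs X  ok
                  [done]
                    X vs X  ok

YES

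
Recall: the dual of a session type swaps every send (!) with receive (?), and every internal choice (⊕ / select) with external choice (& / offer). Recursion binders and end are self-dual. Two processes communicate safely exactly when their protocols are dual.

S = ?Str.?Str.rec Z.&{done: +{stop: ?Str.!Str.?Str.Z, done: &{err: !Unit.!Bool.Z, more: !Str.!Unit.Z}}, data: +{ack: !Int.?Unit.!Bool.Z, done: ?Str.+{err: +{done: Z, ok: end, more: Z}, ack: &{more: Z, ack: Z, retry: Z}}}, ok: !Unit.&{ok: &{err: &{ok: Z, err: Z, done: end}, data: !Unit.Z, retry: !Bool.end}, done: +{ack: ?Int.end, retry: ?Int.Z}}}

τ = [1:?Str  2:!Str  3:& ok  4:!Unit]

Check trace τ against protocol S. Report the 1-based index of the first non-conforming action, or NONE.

step 1: ?Str  ok  cont: ?Str.rec Z.…
step 2: got !Str, protocol expects ?Str  ✗

2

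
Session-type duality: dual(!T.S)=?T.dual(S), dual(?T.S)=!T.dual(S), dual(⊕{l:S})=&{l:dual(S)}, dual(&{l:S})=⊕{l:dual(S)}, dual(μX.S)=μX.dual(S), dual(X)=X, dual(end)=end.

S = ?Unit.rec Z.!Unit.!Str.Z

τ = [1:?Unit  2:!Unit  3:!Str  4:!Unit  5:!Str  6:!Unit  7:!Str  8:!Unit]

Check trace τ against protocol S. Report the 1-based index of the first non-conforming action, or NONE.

[1] ?Unit  ✓  residual = rec Z.…
[2] !Unit  ✓  residual = !Str.rec Z.…
[3] !Str  ✓  residual = rec Z.…
[4] !Unit  ✓  residual = !Str.rec Z.…
[5] !Str  ✓  residual = rec Z.…
[6] !Unit  ✓  residual = !Str.rec Z.…
[7] !Str  ✓  residual = rec Z.…
[8] !Unit  ✓  residual = !Str.rec Z.…
τ conforms to S (length 8)

NONE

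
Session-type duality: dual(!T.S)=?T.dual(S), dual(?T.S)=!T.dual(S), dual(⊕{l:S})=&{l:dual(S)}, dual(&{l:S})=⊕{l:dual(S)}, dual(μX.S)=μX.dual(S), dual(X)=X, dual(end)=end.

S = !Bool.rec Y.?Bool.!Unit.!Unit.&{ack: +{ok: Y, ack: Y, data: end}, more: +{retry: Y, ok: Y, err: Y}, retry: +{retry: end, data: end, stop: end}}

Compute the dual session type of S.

!Bool ↦ ?Bool
  rec Y ↦ rec Y  (μ self-dual)
    ?Bool ↦ !Bool
      !Unit ↦ ?Unit
        !Unit ↦ ?Unit
          &{ack,more,retry} ↦ +{ack,more,retry}  (offer→select)
            • ack:
              +{ok,ack,data} ↦ &{ok,ack,data}  (internal→external)
                • ok:
                  Y ↦ Y
                • ack:
                  Y ↦ Y
                • data:
                  end ↦ end
            • more:
              +{retry,ok,err} ↦ &{retry,ok,err}  (internal→external)
                • retry:
                  Y ↦ Y
                • ok:
                  Y ↦ Y
                • err:
                  Y ↦ Y
            • retry:
              +{retry,data,stop} ↦ &{retry,data,stop}  (internal→external)
                • retry:
                  end ↦ end
                • data:
                  end ↦ end
                • stop:
                  end ↦ end

?Bool.rec Y.!Bool.?Unit.?Unit.+{ack: &{ok: Y, ack: Y, data: end}, more: &{retry: Y, ok: Y, err: Y}, retry: &{retry: end, data: end, stop: end}}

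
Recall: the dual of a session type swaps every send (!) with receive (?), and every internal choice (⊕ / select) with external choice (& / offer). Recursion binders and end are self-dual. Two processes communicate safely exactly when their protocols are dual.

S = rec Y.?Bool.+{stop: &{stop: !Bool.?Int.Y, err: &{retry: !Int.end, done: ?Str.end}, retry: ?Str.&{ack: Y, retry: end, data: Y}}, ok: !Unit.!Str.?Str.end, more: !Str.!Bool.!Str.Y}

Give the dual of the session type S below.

rec Y = rec Y  (binder kept)
  ?Bool = !Bool
    +{stop,ok,more} = &{stop,ok,more}  (select→offer)
      • stop:
        &{stop,err,retry} = +{stop,err,retry}  (offer→select)
          • stop:
            !Bool = ?Bool
              ?Int = !Int
                dual(Y) = Y
          • err:
            &{retry,done} = +{retry,done}  (offer→select)
              • retry:
                !Int = ?Int
                  dual(end) = end
              • done:
                ?Str = !Str
                  dual(end) = end
          • retry:
            ?Str = !Str
              &{ack,retry,data} = +{ack,retry,data}  (offer→select)
                • ack:
                  dual(Y) = Y
                • retry:
                  dual(end) = end
                • data:
                  dual(Y) = Y
      • ok:
        !Unit = ?Unit
          !Str = ?Str
            ?Str = !Str
              dual(end) = end
      • more:
        !Str = ?Str
          !Bool = ?Bool
            !Str = ?Str
              dual(Y) = Y

rec Y.!Bool.&{stop: +{stop: ?Bool.!Int.Y, err: +{retry: ?Int.end, done: !Str.end}, retry: !Str.+{ack: Y, retry: end, data: Y}}, ok: ?Unit.?Str.!Str.end, more: ?Str.?Bool.?Str.Y}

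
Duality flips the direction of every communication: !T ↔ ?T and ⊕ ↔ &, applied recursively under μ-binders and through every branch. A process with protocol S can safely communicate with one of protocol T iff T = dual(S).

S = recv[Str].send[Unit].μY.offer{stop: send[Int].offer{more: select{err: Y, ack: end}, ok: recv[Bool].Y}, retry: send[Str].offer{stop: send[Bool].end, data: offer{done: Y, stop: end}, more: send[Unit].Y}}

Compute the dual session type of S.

send[Str].recv[Unit].μY.select{stop: recv[Int].select{more: offer{err: Y, ack: end}, ok: send[Bool].Y}, retry: recv[Str].select{stop: recv[Bool].end, data: select{done: Y, stop: end}, more: recv[Unit].Y}}

recv[Str] → send[Str]
  send[Unit] → recv[Unit]
    μY → μY  (rec unchanged)
      offer{stop,retry} → select{stop,retry}  (offer→select)
        • stop:
          send[Int] → recv[Int]
            offer{more,ok} → select{more,ok}  (offer→select)
              • more:
                select{err,ack} → offer{err,ack}  (select→offer)
                  • err:
                    Y ↦ Y
                  • ack:
                    end ↦ end
              • ok:
                recv[Bool] → send[Bool]
                  Y ↦ Y
        • retry:
          send[Str] → recv[Str]
            offer{stop,data,more} → select{stop,data,more}  (offer→select)
              • stop:
                send[Bool] → recv[Bool]
                  end ↦ end
              • data:
                offer{done,stop} → select{done,stop}  (offer→select)
                  • done:
                    Y ↦ Y
                  • stop:
                    end ↦ end
              • more:
                send[Unit] → recv[Unit]
                  Y ↦ Y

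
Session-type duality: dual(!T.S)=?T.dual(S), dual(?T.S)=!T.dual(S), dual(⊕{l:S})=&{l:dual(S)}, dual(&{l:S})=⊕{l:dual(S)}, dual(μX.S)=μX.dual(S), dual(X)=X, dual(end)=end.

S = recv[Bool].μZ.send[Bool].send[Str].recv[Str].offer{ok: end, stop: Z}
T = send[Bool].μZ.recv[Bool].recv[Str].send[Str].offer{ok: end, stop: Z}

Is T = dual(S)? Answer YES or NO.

recv[Bool] ‖ send[Bool]  ✓
  μZ ‖ μZ  ✓ (μ self-dual)
    send[Bool] ‖ recv[Bool]  ✓
      send[Str] ‖ recv[Str]  ✓
        recv[Str] ‖ send[Str]  ✓
          offer{ok,stop} ‖ offer{ok,stop}  ✗ choice polarity not flipped — not dual

NO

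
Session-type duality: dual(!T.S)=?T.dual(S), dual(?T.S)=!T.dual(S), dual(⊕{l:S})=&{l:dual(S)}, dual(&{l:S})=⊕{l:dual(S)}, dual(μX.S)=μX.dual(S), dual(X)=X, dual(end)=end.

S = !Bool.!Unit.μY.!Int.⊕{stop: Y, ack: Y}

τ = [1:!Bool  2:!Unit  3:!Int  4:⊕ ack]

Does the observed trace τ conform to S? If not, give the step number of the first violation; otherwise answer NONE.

NONE

[1] !Bool  ✓  residual = !Unit.μY.…
[2] !Unit  ✓  residual = μY.…
[3] !Int  ✓  residual = ⊕{stop: μY.…, ack: μY.…}
[4] ⊕ ack  ✓  residual = μY.…
trace exhausted — no violation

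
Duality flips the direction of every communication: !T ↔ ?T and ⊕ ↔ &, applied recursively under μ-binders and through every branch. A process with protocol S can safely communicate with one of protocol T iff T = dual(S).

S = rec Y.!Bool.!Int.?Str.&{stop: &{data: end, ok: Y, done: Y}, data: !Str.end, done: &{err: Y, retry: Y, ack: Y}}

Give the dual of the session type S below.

rec Y ↦ rec Y  (μ self-dual)
  !Bool ↦ ?Bool
    !Int ↦ ?Int
      ?Str ↦ !Str
        &{stop,data,done} ↦ +{stop,data,done}  (offer→select)
          [stop]
            &{data,ok,done} ↦ +{data,ok,done}  (offer→select)
              [data]
                dual(end) = end
              [ok]
                dual(Y) = Y
              [done]
                dual(Y) = Y
          [data]
            !Str ↦ ?Str
              dual(end) = end
          [done]
            &{err,retry,ack} ↦ +{err,retry,ack}  (offer→select)
              [err]
                dual(Y) = Y
              [retry]
                dual(Y) = Y
              [ack]
                dual(Y) = Y

rec Y.?Bool.?Int.!Str.+{stop: +{data: end, ok: Y, done: Y}, data: ?Str.end, done: +{err: Y, retry: Y, ack: Y}}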